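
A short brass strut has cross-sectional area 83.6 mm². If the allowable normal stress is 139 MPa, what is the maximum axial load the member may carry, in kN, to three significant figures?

11.6 kN

P_max = σ_allow · A = 139 · 83.6 = 11620 N = 11.62 kN.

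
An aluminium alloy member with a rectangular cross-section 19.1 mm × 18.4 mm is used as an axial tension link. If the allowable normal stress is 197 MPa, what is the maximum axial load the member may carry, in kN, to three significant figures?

A = 351.4 mm².
P_max = σ_allow · A = 197 · 351.4 = 69230 N = 69.23 kN.

69.2 kN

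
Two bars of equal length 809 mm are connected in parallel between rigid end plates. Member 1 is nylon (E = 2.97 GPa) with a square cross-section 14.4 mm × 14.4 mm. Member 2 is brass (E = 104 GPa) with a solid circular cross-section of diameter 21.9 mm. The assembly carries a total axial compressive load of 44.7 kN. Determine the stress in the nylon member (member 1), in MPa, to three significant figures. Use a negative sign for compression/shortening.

A_1 = 207.4 mm².
A_2 = 376.7 mm².
Equal strain + equilibrium ⇒ each member carries load in proportion to AE: A₁E₁ = 615900 N, A₂E₂ = 39180000 N, ΣAE = 39790000 N.
σ₁ = P·E₁/ΣAE = -44700·2970/39790000 = -3.336 MPa.

-3.34 MPa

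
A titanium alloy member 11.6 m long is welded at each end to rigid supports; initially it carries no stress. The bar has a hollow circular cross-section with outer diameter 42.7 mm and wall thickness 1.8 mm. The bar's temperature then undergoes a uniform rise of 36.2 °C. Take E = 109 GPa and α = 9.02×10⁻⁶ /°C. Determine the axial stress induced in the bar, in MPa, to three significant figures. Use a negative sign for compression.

-35.6 MPa

Free thermal expansion αLΔT = 9.02e-6 · 11600 · 36.2 = 3.788 mm.
The walls impose strain ε = −(3.788)/11600 = -3.2652e-04; σ = Eε = 109000 · -3.2652e-04 = -35.59 MPa.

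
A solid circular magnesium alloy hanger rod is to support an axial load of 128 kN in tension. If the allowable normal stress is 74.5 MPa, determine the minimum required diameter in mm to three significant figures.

Required area A ≥ P/σ_allow = 128000/74.5 = 1718 mm².
For a solid circular section, d ≥ √(4A/π) = 46.77 mm.

46.8 mm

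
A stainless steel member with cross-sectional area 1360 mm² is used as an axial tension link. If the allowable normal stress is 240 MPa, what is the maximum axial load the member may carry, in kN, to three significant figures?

P_max = σ_allow · A = 240 · 1360 = 326400 N = 326.4 kN.

326 kN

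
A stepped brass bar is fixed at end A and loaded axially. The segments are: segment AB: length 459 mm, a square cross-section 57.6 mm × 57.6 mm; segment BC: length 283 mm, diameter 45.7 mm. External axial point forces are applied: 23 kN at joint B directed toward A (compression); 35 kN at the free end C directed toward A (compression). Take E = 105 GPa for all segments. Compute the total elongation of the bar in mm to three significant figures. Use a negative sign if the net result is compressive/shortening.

-0.134 mm

Internal axial forces (sectioning from the free end, tension +): N_BC = -35 kN, N_AB = -58 kN.
A_AB = 3318 mm².
A_BC = 1640 mm².
δ_AB = -58000·459/(3318·105000) = -0.07642 mm
δ_BC = -35000·283/(1640·105000) = -0.05751 mm
δ = Σδ_i = -0.1339 mm.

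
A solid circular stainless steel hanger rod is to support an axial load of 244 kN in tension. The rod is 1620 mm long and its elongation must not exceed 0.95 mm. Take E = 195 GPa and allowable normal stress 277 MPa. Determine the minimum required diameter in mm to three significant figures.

52.1 mm

Required area A ≥ P/σ_allow = 244000/277 = 880.9 mm².
For a solid circular section, d ≥ √(4A/π) = 33.49 mm.
Elongation limit: A ≥ PL/(Eδ_allow) = 244000·1620/(195000·0.95) = 2134 mm² ⇒ d ≥ 52.12 mm.
The elongation limit governs.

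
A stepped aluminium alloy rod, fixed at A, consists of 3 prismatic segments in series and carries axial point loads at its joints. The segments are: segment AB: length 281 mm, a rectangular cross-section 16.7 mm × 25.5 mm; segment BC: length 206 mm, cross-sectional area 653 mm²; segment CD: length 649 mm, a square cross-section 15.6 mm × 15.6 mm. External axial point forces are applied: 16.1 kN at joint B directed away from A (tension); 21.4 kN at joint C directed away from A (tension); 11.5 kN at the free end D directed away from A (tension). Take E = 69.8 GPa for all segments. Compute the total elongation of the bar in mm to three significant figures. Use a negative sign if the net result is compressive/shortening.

1.05 mm

Internal axial forces (sectioning from the free end, tension +): N_CD = 11.5 kN, N_BC = 32.9 kN, N_AB = 49 kN.
A_AB = 425.8 mm².
A_CD = 243.4 mm².
δ_AB = 49000·281/(425.8·69800) = 0.4632 mm
δ_BC = 32900·206/(653·69800) = 0.1487 mm
δ_CD = 11500·649/(243.4·69800) = 0.4394 mm
δ = Σδ_i = 1.051 mm.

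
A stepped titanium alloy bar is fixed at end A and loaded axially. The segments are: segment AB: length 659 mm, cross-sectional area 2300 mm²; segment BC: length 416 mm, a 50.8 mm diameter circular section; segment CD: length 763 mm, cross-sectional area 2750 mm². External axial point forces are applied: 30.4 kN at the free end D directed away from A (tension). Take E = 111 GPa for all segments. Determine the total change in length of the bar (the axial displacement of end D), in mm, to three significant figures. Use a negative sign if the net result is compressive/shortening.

0.211 mm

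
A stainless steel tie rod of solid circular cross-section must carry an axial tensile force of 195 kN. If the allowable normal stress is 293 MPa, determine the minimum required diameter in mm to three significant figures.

29.1 mm

Required area A ≥ P/σ_allow = 195000/293 = 665.5 mm².
For a solid circular section, d ≥ √(4A/π) = 29.11 mm.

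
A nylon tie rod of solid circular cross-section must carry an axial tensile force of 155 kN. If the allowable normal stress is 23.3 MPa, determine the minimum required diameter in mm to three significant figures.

Required area A ≥ P/σ_allow = 155000/23.3 = 6652 mm².
For a solid circular section, d ≥ √(4A/π) = 92.03 mm.

92.0 mm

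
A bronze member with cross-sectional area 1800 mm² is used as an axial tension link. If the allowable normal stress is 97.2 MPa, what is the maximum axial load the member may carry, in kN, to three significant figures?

P_max = σ_allow · A = 97.2 · 1800 = 175000 N = 175 kN.

175 kN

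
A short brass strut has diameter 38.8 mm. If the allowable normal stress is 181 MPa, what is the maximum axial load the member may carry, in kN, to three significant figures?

214 kN

A = 1182 mm².
P_max = σ_allow · A = 181 · 1182 = 214000 N = 214 kN.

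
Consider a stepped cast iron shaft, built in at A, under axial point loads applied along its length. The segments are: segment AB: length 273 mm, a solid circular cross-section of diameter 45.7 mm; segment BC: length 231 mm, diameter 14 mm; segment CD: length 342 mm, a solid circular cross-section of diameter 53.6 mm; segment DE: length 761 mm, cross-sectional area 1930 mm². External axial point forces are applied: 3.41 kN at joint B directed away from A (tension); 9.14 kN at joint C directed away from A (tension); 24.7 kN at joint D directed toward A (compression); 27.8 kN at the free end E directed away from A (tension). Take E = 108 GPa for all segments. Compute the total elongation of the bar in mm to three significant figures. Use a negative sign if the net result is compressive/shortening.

Internal axial forces (sectioning from the free end, tension +): N_DE = 27.8 kN, N_CD = 3.1 kN, N_BC = 12.24 kN, N_AB = 15.65 kN.
A_AB = 1640 mm².
A_BC = 153.9 mm².
A_CD = 2256 mm².
δ_AB = 15650·273/(1640·108000) = 0.02412 mm
δ_BC = 12240·231/(153.9·108000) = 0.1701 mm
δ_CD = 3100·342/(2256·108000) = 0.004351 mm
δ_DE = 27800·761/(1930·108000) = 0.1015 mm
δ = Σδ_i = 0.3 mm.

0.300 mm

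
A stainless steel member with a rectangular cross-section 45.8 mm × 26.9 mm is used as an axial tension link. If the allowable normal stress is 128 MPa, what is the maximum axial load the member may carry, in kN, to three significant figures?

158 kN

A = 1232 mm².
P_max = σ_allow · A = 128 · 1232 = 157700 N = 157.7 kN.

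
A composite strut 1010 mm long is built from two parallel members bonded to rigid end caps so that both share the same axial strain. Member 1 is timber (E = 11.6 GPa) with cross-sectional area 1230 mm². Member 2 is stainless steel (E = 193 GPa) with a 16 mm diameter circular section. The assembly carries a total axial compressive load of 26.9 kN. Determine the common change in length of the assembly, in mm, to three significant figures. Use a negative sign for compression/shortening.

A_2 = 201.1 mm².
Equal strain + equilibrium ⇒ each member carries load in proportion to AE: A₁E₁ = 14270000 N, A₂E₂ = 38800000 N, ΣAE = 53070000 N.
δ = PL/ΣAE = -26900·1010/53070000 = -0.5119 mm.

-0.512 mm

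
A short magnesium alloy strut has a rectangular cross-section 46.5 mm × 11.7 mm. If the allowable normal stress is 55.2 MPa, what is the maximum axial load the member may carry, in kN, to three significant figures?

30.0 kN

A = 544 mm².
P_max = σ_allow · A = 55.2 · 544 = 30030 N = 30.03 kN.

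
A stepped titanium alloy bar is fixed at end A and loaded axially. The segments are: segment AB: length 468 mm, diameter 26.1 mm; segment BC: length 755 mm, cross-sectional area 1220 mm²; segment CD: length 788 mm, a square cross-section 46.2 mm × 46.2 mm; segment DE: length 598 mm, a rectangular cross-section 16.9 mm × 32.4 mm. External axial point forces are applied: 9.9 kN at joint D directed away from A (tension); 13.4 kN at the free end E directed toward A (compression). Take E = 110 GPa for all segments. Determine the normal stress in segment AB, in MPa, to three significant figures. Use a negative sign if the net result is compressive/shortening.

-6.54 MPa

Internal axial forces (sectioning from the free end, tension +): N_DE = -13.4 kN, N_CD = -3.5 kN, N_BC = -3.5 kN, N_AB = -3.5 kN.
A_AB = 535 mm².
σ_AB = N_AB/A_AB = -3500/535 = -6.542 MPa.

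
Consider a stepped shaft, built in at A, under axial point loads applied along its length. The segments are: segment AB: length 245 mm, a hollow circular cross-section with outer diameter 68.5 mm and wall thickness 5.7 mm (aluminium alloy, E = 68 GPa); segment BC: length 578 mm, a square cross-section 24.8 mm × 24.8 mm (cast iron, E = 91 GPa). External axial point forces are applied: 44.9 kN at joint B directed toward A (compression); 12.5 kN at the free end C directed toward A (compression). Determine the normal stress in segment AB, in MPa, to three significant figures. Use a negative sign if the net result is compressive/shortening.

Internal axial forces (sectioning from the free end, tension +): N_BC = -12.5 kN, N_AB = -57.4 kN.
A_AB = 1125 mm².
σ_AB = N_AB/A_AB = -57400/1125 = -51.04 MPa.

-51.0 MPa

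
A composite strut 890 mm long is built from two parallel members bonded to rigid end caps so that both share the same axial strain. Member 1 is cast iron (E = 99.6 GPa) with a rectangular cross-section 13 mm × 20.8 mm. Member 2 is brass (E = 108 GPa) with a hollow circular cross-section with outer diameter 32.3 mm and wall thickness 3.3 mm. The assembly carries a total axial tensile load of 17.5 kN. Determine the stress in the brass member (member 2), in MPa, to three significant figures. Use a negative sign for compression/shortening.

31.8 MPa

A_1 = 270.4 mm².
A_2 = 300.7 mm².
Equal strain + equilibrium ⇒ each member carries load in proportion to AE: A₁E₁ = 26930000 N, A₂E₂ = 32470000 N, ΣAE = 59400000 N.
σ₂ = P·E₂/ΣAE = 17500·108000/59400000 = 31.82 MPa.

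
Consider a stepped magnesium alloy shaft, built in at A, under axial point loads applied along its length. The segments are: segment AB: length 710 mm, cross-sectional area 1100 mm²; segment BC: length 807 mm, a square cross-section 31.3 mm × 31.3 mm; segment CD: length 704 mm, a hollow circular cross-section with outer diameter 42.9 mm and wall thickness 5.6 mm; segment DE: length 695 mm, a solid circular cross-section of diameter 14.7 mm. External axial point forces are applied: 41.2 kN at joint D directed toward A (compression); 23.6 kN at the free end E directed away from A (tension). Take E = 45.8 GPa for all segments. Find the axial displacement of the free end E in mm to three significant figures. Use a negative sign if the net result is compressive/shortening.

Internal axial forces (sectioning from the free end, tension +): N_DE = 23.6 kN, N_CD = -17.6 kN, N_BC = -17.6 kN, N_AB = -17.6 kN.
A_BC = 979.7 mm².
A_CD = 656.2 mm².
A_DE = 169.7 mm².
δ_AB = -17600·710/(1100·45800) = -0.248 mm
δ_BC = -17600·807/(979.7·45800) = -0.3165 mm
δ_CD = -17600·704/(656.2·45800) = -0.4123 mm
δ_DE = 23600·695/(169.7·45800) = 2.11 mm
δ = Σδ_i = 1.133 mm.

1.13 mm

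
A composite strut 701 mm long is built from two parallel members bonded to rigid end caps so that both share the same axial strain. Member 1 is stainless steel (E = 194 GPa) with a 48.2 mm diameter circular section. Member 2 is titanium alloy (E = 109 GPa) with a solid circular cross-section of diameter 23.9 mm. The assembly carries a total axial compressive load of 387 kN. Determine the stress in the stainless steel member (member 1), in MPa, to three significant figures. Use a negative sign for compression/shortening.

-186 MPa

A_1 = 1825 mm².
A_2 = 448.6 mm².
Equal strain + equilibrium ⇒ each member carries load in proportion to AE: A₁E₁ = 354000000 N, A₂E₂ = 48900000 N, ΣAE = 402900000 N.
σ₁ = P·E₁/ΣAE = -387000·194000/402900000 = -186.4 MPa.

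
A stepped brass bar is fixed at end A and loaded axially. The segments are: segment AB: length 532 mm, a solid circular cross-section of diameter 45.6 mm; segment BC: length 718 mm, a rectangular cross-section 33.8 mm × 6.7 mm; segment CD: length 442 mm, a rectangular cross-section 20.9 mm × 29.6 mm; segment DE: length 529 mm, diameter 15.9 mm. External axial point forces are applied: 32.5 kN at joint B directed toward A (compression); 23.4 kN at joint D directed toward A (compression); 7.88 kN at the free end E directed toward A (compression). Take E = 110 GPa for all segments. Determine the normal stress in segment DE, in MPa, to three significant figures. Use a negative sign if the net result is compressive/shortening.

-39.7 MPa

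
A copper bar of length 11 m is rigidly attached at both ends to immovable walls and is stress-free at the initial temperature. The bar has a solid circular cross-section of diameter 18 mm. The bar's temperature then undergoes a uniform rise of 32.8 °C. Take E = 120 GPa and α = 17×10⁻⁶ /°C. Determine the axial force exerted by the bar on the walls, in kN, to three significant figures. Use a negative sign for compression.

-17.0 kN

Free thermal expansion αLΔT = 17e-6 · 11000 · 32.8 = 6.134 mm.
The walls impose strain ε = −(6.134)/11000 = -5.5760e-04; σ = Eε = 120000 · -5.5760e-04 = -66.91 MPa.
Wall reaction R = σ·A = -66.91·254.5 = -17030 N = -17.03 kN.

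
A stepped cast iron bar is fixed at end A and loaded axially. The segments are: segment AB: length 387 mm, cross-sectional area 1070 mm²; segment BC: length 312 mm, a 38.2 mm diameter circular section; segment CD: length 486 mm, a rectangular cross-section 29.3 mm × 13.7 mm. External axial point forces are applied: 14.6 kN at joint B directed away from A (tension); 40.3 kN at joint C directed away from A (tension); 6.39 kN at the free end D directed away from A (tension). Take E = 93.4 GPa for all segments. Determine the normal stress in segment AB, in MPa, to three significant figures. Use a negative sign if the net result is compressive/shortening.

57.3 MPa

Internal axial forces (sectioning from the free end, tension +): N_CD = 6.39 kN, N_BC = 46.69 kN, N_AB = 61.29 kN.
σ_AB = N_AB/A_AB = 61290/1070 = 57.28 MPa.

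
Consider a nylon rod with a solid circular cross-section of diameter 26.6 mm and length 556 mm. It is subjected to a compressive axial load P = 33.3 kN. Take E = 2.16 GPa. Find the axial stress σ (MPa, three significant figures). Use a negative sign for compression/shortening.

A = 555.7 mm².
σ = N/A = -33300/555.7 = -59.92 MPa.

-59.9 MPa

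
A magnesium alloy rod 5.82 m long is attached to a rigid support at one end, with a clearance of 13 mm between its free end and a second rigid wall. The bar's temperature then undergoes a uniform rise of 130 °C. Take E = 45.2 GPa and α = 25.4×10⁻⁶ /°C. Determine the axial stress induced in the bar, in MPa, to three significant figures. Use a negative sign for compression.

-48.3 MPa

Free thermal expansion αLΔT = 25.4e-6 · 5820 · 130 = 19.22 mm.
The walls engage after the gap closes; constrained expansion = 19.22 − 13 = 6.218 mm.
The walls impose strain ε = −(6.218)/5820 = -1.0683e-03; σ = Eε = 45200 · -1.0683e-03 = -48.29 MPa.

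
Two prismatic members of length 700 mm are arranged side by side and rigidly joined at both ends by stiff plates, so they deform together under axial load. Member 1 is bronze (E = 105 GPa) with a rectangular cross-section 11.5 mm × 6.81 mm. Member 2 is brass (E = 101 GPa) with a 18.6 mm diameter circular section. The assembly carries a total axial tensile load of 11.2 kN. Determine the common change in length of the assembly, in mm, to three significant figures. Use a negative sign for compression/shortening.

A_1 = 78.31 mm².
A_2 = 271.7 mm².
Equal strain + equilibrium ⇒ each member carries load in proportion to AE: A₁E₁ = 8223000 N, A₂E₂ = 27440000 N, ΣAE = 35670000 N.
δ = PL/ΣAE = 11200·700/35670000 = 0.2198 mm.

0.220 mm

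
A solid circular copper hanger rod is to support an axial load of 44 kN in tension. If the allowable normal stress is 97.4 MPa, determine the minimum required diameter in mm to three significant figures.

Required area A ≥ P/σ_allow = 44000/97.4 = 451.7 mm².
For a solid circular section, d ≥ √(4A/π) = 23.98 mm.

24.0 mm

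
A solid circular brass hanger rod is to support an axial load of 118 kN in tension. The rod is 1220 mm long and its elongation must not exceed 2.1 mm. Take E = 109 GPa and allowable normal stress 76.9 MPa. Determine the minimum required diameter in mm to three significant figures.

44.2 mm

Required area A ≥ P/σ_allow = 118000/76.9 = 1534 mm².
For a solid circular section, d ≥ √(4A/π) = 44.2 mm.
Elongation limit: A ≥ PL/(Eδ_allow) = 118000·1220/(109000·2.1) = 628.9 mm² ⇒ d ≥ 28.3 mm.
The stress limit governs.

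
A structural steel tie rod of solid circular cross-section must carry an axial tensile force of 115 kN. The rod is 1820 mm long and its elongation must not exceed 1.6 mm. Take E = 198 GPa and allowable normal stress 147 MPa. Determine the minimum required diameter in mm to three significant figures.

Required area A ≥ P/σ_allow = 115000/147 = 782.3 mm².
For a solid circular section, d ≥ √(4A/π) = 31.56 mm.
Elongation limit: A ≥ PL/(Eδ_allow) = 115000·1820/(198000·1.6) = 660.7 mm² ⇒ d ≥ 29 mm.
The stress limit governs.

31.6 mm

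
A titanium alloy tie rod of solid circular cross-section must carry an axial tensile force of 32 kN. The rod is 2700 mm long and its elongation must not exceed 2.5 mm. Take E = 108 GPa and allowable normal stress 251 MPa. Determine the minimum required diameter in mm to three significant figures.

Required area A ≥ P/σ_allow = 32000/251 = 127.5 mm².
For a solid circular section, d ≥ √(4A/π) = 12.74 mm.
Elongation limit: A ≥ PL/(Eδ_allow) = 32000·2700/(108000·2.5) = 320 mm² ⇒ d ≥ 20.19 mm.
The elongation limit governs.

20.2 mm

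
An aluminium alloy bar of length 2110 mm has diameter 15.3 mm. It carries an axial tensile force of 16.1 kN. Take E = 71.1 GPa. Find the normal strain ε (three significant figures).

A = 183.9 mm².
σ = N/A = 87.57 MPa; ε = σ/E = 87.57/71100 = 1.232e-03.

0.00123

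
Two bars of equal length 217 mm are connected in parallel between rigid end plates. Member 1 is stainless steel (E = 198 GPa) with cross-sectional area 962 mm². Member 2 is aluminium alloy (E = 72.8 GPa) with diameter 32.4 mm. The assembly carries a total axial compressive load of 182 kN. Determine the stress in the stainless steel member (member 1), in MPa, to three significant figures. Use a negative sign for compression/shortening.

A_2 = 824.5 mm².
Equal strain + equilibrium ⇒ each member carries load in proportion to AE: A₁E₁ = 190500000 N, A₂E₂ = 60020000 N, ΣAE = 250500000 N.
σ₁ = P·E₁/ΣAE = -182000·198000/250500000 = -143.9 MPa.

-144 MPa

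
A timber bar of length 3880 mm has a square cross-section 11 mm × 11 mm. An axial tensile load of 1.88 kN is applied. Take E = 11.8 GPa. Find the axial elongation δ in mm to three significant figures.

5.11 mm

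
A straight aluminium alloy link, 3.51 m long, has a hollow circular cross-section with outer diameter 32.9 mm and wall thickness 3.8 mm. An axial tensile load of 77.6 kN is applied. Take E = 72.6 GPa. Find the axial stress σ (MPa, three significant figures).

A = 347.4 mm².
σ = N/A = 77600/347.4 = 223.4 MPa.

223 MPa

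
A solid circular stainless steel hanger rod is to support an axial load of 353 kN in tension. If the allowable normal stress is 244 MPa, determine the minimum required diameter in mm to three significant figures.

42.9 mm

Required area A ≥ P/σ_allow = 353000/244 = 1447 mm².
For a solid circular section, d ≥ √(4A/π) = 42.92 mm.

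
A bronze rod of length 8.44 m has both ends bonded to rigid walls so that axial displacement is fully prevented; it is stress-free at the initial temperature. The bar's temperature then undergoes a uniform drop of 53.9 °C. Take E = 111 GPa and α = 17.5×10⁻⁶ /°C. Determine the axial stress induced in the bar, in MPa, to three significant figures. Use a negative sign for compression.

105 MPa

Free thermal expansion αLΔT = 17.5e-6 · 8440 · -53.9 = -7.961 mm.
The walls impose strain ε = −(-7.961)/8440 = 9.4325e-04; σ = Eε = 111000 · 9.4325e-04 = 104.7 MPa.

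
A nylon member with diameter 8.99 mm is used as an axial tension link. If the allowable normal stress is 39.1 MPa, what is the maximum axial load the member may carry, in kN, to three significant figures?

2.48 kN

A = 63.48 mm².
P_max = σ_allow · A = 39.1 · 63.48 = 2482 N = 2.482 kN.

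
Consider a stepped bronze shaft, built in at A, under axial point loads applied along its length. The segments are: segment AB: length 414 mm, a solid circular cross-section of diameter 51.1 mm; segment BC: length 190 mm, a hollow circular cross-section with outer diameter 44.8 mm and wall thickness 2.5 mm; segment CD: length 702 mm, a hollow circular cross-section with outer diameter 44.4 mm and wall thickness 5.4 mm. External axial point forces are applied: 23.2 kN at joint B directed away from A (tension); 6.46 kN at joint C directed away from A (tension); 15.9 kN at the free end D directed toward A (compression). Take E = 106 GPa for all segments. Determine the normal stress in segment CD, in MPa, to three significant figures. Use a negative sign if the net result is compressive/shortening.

Internal axial forces (sectioning from the free end, tension +): N_CD = -15.9 kN, N_BC = -9.44 kN, N_AB = 13.76 kN.
A_CD = 661.6 mm².
σ_CD = N_CD/A_CD = -15900/661.6 = -24.03 MPa.

-24.0 MPa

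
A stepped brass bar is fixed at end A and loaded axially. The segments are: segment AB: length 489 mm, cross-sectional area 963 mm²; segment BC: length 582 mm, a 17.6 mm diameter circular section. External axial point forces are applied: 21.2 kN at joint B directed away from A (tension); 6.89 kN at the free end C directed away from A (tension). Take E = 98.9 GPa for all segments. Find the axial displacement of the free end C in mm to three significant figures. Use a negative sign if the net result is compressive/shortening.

Internal axial forces (sectioning from the free end, tension +): N_BC = 6.89 kN, N_AB = 28.09 kN.
A_BC = 243.3 mm².
δ_AB = 28090·489/(963·98900) = 0.1442 mm
δ_BC = 6890·582/(243.3·98900) = 0.1667 mm
δ = Σδ_i = 0.3109 mm.

0.311 mm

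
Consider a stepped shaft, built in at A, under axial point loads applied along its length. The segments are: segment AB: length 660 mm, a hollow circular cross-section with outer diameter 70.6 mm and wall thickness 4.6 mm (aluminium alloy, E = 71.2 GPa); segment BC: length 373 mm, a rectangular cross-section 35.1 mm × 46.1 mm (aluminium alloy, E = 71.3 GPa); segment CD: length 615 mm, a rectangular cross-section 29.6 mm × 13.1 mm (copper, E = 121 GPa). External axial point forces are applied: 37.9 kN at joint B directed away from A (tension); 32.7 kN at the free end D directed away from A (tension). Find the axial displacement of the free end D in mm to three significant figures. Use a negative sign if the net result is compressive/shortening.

Internal axial forces (sectioning from the free end, tension +): N_CD = 32.7 kN, N_BC = 32.7 kN, N_AB = 70.6 kN.
A_AB = 953.8 mm².
A_BC = 1618 mm².
A_CD = 387.8 mm².
δ_AB = 70600·660/(953.8·71200) = 0.6861 mm
δ_BC = 32700·373/(1618·71300) = 0.1057 mm
δ_CD = 32700·615/(387.8·121000) = 0.4286 mm
δ = Σδ_i = 1.22 mm.

1.22 mm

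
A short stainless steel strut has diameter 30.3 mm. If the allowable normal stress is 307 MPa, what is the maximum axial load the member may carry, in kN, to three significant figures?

A = 721.1 mm².
P_max = σ_allow · A = 307 · 721.1 = 221400 N = 221.4 kN.

221 kN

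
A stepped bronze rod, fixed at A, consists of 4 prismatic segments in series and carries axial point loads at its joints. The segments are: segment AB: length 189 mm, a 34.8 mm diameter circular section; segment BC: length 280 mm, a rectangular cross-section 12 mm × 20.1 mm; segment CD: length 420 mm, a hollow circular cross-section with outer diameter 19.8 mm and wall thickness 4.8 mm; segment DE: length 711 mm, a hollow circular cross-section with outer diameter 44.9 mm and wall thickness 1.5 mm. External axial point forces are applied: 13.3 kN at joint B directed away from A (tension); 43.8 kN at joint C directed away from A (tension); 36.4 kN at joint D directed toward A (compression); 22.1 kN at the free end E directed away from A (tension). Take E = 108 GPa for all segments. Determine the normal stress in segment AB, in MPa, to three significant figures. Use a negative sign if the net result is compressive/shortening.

45.0 MPa

Internal axial forces (sectioning from the free end, tension +): N_DE = 22.1 kN, N_CD = -14.3 kN, N_BC = 29.5 kN, N_AB = 42.8 kN.
A_AB = 951.1 mm².
σ_AB = N_AB/A_AB = 42800/951.1 = 45 MPa.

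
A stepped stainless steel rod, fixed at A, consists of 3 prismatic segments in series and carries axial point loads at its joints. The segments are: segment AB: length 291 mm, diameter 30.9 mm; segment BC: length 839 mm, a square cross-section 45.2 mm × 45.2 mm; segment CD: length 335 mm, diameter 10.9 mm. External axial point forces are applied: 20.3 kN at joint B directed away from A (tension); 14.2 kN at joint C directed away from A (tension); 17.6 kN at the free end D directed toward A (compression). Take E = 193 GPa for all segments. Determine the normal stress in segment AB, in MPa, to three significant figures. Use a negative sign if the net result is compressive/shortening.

Internal axial forces (sectioning from the free end, tension +): N_CD = -17.6 kN, N_BC = -3.4 kN, N_AB = 16.9 kN.
A_AB = 749.9 mm².
σ_AB = N_AB/A_AB = 16900/749.9 = 22.54 MPa.

22.5 MPa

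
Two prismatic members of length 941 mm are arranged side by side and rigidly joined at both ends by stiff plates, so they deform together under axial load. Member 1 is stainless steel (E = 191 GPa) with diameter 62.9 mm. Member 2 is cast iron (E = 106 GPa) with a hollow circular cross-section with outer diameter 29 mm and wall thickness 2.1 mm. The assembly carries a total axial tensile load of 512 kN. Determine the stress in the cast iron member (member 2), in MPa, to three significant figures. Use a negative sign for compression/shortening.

A_1 = 3107 mm².
A_2 = 177.5 mm².
Equal strain + equilibrium ⇒ each member carries load in proportion to AE: A₁E₁ = 593500000 N, A₂E₂ = 18810000 N, ΣAE = 612300000 N.
σ₂ = P·E₂/ΣAE = 512000·106000/612300000 = 88.63 MPa.

88.6 MPa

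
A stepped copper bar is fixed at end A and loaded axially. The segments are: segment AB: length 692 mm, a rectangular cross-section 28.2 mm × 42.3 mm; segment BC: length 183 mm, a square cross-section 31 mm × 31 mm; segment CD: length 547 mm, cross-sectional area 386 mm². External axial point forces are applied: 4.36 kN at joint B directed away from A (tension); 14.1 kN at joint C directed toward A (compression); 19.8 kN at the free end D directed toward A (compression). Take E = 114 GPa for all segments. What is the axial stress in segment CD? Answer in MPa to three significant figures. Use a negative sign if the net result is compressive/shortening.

Internal axial forces (sectioning from the free end, tension +): N_CD = -19.8 kN, N_BC = -33.9 kN, N_AB = -29.54 kN.
σ_CD = N_CD/A_CD = -19800/386 = -51.3 MPa.

-51.3 MPa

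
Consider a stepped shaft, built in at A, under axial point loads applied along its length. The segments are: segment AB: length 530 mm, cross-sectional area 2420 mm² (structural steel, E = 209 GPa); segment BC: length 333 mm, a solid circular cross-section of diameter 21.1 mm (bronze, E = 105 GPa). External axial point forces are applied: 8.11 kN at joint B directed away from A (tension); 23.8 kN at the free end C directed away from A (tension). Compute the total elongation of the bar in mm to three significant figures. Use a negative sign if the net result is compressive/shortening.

0.249 mm

Internal axial forces (sectioning from the free end, tension +): N_BC = 23.8 kN, N_AB = 31.91 kN.
A_BC = 349.7 mm².
δ_AB = 31910·530/(2420·209000) = 0.03344 mm
δ_BC = 23800·333/(349.7·105000) = 0.2159 mm
δ = Σδ_i = 0.2493 mm.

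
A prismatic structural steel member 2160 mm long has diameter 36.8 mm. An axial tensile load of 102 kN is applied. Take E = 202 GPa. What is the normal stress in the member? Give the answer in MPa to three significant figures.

95.9 MPa

A = 1064 mm².
σ = N/A = 102000/1064 = 95.9 MPa.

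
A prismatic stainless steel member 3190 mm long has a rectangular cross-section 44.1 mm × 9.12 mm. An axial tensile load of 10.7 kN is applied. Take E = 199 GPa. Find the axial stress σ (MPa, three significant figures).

A = 402.2 mm².
σ = N/A = 10700/402.2 = 26.6 MPa.

26.6 MPa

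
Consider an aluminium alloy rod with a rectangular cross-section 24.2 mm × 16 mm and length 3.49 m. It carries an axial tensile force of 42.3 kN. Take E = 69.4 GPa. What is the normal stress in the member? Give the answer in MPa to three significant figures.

A = 387.2 mm².
σ = N/A = 42300/387.2 = 109.2 MPa.

109 MPa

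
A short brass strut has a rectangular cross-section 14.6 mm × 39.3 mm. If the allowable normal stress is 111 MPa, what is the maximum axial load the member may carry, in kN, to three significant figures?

63.7 kN

A = 573.8 mm².
P_max = σ_allow · A = 111 · 573.8 = 63690 N = 63.69 kN.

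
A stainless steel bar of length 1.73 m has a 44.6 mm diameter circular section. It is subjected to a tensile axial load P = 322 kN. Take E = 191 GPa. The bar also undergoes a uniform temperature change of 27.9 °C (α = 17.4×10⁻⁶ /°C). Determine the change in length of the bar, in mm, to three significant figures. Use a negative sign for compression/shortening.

A = 1562 mm².
δ_mech = NL/(AE) = 322000·1730/(1562·191000) = 1.867 mm.
δ_thermal = αLΔT = 17.4e-6·1730·27.9 = 0.8398 mm.
δ = δ_mech + δ_thermal = 2.707 mm.

2.71 mm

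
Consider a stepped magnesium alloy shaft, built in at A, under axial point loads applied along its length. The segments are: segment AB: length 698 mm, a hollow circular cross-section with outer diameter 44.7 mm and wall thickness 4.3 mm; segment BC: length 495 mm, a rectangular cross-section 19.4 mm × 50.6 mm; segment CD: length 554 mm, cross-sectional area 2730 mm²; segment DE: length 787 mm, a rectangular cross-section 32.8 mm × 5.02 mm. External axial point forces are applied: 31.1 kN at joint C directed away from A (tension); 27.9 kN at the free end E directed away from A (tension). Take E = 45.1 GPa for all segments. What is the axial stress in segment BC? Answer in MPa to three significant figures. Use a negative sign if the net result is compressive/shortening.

Internal axial forces (sectioning from the free end, tension +): N_DE = 27.9 kN, N_CD = 27.9 kN, N_BC = 59 kN, N_AB = 59 kN.
A_BC = 981.6 mm².
σ_BC = N_BC/A_BC = 59000/981.6 = 60.1 MPa.

60.1 MPa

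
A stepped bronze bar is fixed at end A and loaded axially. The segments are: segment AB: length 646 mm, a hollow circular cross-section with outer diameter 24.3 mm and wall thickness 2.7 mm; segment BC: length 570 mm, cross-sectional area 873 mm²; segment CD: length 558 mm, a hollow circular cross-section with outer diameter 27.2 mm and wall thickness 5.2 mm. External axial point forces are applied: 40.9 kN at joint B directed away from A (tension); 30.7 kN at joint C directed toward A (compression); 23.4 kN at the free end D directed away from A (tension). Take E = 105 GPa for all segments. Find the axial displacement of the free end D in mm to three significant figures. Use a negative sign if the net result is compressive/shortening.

1.43 mm

Internal axial forces (sectioning from the free end, tension +): N_CD = 23.4 kN, N_BC = -7.3 kN, N_AB = 33.6 kN.
A_AB = 183.2 mm².
A_CD = 359.4 mm².
δ_AB = 33600·646/(183.2·105000) = 1.128 mm
δ_BC = -7300·570/(873·105000) = -0.04539 mm
δ_CD = 23400·558/(359.4·105000) = 0.346 mm
δ = Σδ_i = 1.429 mm.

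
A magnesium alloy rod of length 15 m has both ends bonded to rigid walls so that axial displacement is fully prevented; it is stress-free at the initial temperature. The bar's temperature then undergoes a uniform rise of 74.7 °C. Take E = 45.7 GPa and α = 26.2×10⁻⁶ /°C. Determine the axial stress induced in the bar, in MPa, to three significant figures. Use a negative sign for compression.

Free thermal expansion αLΔT = 26.2e-6 · 15000 · 74.7 = 29.36 mm.
The walls impose strain ε = −(29.36)/15000 = -1.9571e-03; σ = Eε = 45700 · -1.9571e-03 = -89.44 MPa.

-89.4 MPa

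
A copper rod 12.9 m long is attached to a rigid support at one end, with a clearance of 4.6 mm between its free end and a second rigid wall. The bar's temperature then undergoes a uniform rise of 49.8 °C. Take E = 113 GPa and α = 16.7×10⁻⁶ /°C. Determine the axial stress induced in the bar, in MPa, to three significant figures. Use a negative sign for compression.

-53.7 MPa

Free thermal expansion αLΔT = 16.7e-6 · 12900 · 49.8 = 10.73 mm.
The walls engage after the gap closes; constrained expansion = 10.73 − 4.6 = 6.128 mm.
The walls impose strain ε = −(6.128)/12900 = -4.7507e-04; σ = Eε = 113000 · -4.7507e-04 = -53.68 MPa.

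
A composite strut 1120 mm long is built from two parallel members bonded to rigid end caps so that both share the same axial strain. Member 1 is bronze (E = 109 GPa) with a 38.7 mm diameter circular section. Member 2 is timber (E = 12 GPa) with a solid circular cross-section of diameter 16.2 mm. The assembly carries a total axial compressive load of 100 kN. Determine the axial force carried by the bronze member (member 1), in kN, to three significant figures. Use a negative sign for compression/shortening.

A_1 = 1176 mm².
A_2 = 206.1 mm².
Equal strain + equilibrium ⇒ each member carries load in proportion to AE: A₁E₁ = 128200000 N, A₂E₂ = 2473000 N, ΣAE = 130700000 N.
F₁ = P·A₁E₁/ΣAE = -100000·128200000/130700000 = -98110 N.

-98.1 kN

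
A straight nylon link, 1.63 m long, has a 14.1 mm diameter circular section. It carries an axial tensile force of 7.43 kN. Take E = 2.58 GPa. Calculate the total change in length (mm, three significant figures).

30.1 mm

A = 156.1 mm².
δ_mech = NL/(AE) = 7430·1630/(156.1·2580) = 30.06 mm.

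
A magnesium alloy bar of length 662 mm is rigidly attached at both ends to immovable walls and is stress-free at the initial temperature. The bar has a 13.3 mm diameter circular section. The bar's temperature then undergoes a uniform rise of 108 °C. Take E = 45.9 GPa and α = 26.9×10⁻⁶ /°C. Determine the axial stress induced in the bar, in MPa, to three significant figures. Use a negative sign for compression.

-133 MPa

Free thermal expansion αLΔT = 26.9e-6 · 662 · 108 = 1.923 mm.
The walls impose strain ε = −(1.923)/662 = -2.9052e-03; σ = Eε = 45900 · -2.9052e-03 = -133.3 MPa.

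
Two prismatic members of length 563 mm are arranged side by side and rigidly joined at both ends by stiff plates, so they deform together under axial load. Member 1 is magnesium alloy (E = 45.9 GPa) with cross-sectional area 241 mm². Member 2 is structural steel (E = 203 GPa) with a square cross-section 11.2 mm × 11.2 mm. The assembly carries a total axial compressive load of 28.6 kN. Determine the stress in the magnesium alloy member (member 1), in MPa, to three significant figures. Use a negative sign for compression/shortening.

-35.9 MPa

A_2 = 125.4 mm².
Equal strain + equilibrium ⇒ each member carries load in proportion to AE: A₁E₁ = 11060000 N, A₂E₂ = 25460000 N, ΣAE = 36530000 N.
σ₁ = P·E₁/ΣAE = -28600·45900/36530000 = -35.94 MPa.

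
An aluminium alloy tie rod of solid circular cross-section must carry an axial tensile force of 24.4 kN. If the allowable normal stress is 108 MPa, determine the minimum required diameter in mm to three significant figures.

17.0 mm

Required area A ≥ P/σ_allow = 24400/108 = 225.9 mm².
For a solid circular section, d ≥ √(4A/π) = 16.96 mm.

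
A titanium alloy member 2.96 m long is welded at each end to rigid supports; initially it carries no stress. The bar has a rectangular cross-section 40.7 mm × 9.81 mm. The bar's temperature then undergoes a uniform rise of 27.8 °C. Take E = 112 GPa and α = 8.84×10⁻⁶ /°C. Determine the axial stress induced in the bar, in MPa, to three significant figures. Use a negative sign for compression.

-27.5 MPa

Free thermal expansion αLΔT = 8.84e-6 · 2960 · 27.8 = 0.7274 mm.
The walls impose strain ε = −(0.7274)/2960 = -2.4575e-04; σ = Eε = 112000 · -2.4575e-04 = -27.52 MPa.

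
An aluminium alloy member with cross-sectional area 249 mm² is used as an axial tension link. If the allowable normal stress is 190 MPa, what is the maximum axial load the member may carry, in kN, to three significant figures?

47.3 kN

P_max = σ_allow · A = 190 · 249 = 47310 N = 47.31 kN.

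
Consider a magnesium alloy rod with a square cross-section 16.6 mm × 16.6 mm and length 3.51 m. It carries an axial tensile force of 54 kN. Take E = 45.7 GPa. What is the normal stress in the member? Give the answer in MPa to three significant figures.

196 MPa

A = 275.6 mm².
σ = N/A = 54000/275.6 = 196 MPa.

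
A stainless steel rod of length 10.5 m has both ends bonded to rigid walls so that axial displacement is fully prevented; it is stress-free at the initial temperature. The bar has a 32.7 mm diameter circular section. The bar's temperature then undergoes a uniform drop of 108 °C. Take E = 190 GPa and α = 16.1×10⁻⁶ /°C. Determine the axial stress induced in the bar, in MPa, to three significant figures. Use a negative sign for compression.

Free thermal expansion αLΔT = 16.1e-6 · 10500 · -108 = -18.26 mm.
The walls impose strain ε = −(-18.26)/10500 = 1.7388e-03; σ = Eε = 190000 · 1.7388e-03 = 330.4 MPa.

330 MPa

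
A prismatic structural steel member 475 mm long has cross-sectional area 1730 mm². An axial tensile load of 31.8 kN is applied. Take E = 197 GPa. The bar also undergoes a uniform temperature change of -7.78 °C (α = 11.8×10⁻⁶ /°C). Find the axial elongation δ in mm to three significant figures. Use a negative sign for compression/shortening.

7.14e-04 mm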